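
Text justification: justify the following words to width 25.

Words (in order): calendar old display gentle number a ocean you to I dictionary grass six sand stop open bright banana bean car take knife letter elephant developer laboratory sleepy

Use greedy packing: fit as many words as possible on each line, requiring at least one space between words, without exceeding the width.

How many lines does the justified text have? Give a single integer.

Line 1: ['calendar', 'old', 'display'] (min_width=20, slack=5)
Line 2: ['gentle', 'number', 'a', 'ocean', 'you'] (min_width=25, slack=0)
Line 3: ['to', 'I', 'dictionary', 'grass', 'six'] (min_width=25, slack=0)
Line 4: ['sand', 'stop', 'open', 'bright'] (min_width=21, slack=4)
Line 5: ['banana', 'bean', 'car', 'take'] (min_width=20, slack=5)
Line 6: ['knife', 'letter', 'elephant'] (min_width=21, slack=4)
Line 7: ['developer', 'laboratory'] (min_width=20, slack=5)
Line 8: ['sleepy'] (min_width=6, slack=19)
Total lines: 8

Answer: 8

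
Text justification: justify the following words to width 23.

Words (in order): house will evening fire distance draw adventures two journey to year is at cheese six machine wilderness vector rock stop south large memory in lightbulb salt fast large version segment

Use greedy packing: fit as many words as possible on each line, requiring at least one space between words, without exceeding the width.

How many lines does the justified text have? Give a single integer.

Line 1: ['house', 'will', 'evening', 'fire'] (min_width=23, slack=0)
Line 2: ['distance', 'draw'] (min_width=13, slack=10)
Line 3: ['adventures', 'two', 'journey'] (min_width=22, slack=1)
Line 4: ['to', 'year', 'is', 'at', 'cheese'] (min_width=20, slack=3)
Line 5: ['six', 'machine', 'wilderness'] (min_width=22, slack=1)
Line 6: ['vector', 'rock', 'stop', 'south'] (min_width=22, slack=1)
Line 7: ['large', 'memory', 'in'] (min_width=15, slack=8)
Line 8: ['lightbulb', 'salt', 'fast'] (min_width=19, slack=4)
Line 9: ['large', 'version', 'segment'] (min_width=21, slack=2)
Total lines: 9

Answer: 9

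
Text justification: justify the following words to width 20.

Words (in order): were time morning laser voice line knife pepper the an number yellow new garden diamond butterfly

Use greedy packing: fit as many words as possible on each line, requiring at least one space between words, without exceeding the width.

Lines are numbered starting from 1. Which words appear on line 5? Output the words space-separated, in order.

Line 1: ['were', 'time', 'morning'] (min_width=17, slack=3)
Line 2: ['laser', 'voice', 'line'] (min_width=16, slack=4)
Line 3: ['knife', 'pepper', 'the', 'an'] (min_width=19, slack=1)
Line 4: ['number', 'yellow', 'new'] (min_width=17, slack=3)
Line 5: ['garden', 'diamond'] (min_width=14, slack=6)
Line 6: ['butterfly'] (min_width=9, slack=11)

Answer: garden diamond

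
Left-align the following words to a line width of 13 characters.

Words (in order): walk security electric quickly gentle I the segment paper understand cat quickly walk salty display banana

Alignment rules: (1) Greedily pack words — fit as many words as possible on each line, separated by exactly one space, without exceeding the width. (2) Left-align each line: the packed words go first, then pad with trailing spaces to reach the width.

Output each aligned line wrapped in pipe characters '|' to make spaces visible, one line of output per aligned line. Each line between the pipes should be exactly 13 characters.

Line 1: ['walk', 'security'] (min_width=13, slack=0)
Line 2: ['electric'] (min_width=8, slack=5)
Line 3: ['quickly'] (min_width=7, slack=6)
Line 4: ['gentle', 'I', 'the'] (min_width=12, slack=1)
Line 5: ['segment', 'paper'] (min_width=13, slack=0)
Line 6: ['understand'] (min_width=10, slack=3)
Line 7: ['cat', 'quickly'] (min_width=11, slack=2)
Line 8: ['walk', 'salty'] (min_width=10, slack=3)
Line 9: ['display'] (min_width=7, slack=6)
Line 10: ['banana'] (min_width=6, slack=7)

Answer: |walk security|
|electric     |
|quickly      |
|gentle I the |
|segment paper|
|understand   |
|cat quickly  |
|walk salty   |
|display      |
|banana       |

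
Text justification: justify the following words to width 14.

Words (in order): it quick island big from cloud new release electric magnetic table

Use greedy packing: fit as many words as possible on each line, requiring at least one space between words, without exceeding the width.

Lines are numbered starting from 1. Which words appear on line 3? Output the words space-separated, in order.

Answer: from cloud new

Derivation:
Line 1: ['it', 'quick'] (min_width=8, slack=6)
Line 2: ['island', 'big'] (min_width=10, slack=4)
Line 3: ['from', 'cloud', 'new'] (min_width=14, slack=0)
Line 4: ['release'] (min_width=7, slack=7)
Line 5: ['electric'] (min_width=8, slack=6)
Line 6: ['magnetic', 'table'] (min_width=14, slack=0)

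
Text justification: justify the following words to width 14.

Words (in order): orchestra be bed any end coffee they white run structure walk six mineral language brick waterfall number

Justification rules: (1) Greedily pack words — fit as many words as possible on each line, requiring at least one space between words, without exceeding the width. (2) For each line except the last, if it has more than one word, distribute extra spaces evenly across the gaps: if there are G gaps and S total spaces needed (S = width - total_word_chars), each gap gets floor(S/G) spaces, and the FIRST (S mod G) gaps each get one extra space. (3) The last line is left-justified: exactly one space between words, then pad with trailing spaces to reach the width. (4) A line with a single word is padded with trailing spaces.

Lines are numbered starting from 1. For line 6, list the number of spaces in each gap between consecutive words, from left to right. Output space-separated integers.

Line 1: ['orchestra', 'be'] (min_width=12, slack=2)
Line 2: ['bed', 'any', 'end'] (min_width=11, slack=3)
Line 3: ['coffee', 'they'] (min_width=11, slack=3)
Line 4: ['white', 'run'] (min_width=9, slack=5)
Line 5: ['structure', 'walk'] (min_width=14, slack=0)
Line 6: ['six', 'mineral'] (min_width=11, slack=3)
Line 7: ['language', 'brick'] (min_width=14, slack=0)
Line 8: ['waterfall'] (min_width=9, slack=5)
Line 9: ['number'] (min_width=6, slack=8)

Answer: 4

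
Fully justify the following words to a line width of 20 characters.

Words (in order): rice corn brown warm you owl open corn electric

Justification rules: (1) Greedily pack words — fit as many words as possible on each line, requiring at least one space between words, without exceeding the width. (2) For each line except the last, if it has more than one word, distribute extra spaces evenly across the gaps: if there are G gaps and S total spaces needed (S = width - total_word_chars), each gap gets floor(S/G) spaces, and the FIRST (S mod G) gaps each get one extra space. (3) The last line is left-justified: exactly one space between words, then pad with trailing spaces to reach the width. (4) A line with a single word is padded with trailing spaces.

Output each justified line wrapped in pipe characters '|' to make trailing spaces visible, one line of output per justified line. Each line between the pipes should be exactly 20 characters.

Answer: |rice corn brown warm|
|you  owl  open  corn|
|electric            |

Derivation:
Line 1: ['rice', 'corn', 'brown', 'warm'] (min_width=20, slack=0)
Line 2: ['you', 'owl', 'open', 'corn'] (min_width=17, slack=3)
Line 3: ['electric'] (min_width=8, slack=12)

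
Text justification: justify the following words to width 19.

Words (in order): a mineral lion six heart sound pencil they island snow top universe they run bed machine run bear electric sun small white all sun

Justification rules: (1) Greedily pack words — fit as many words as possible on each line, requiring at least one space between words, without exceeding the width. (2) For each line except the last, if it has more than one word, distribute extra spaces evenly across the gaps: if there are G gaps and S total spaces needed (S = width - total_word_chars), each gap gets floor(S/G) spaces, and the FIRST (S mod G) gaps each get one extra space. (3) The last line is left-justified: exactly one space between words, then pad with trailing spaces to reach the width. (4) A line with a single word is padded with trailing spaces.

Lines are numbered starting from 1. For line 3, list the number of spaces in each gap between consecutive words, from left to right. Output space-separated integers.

Answer: 3 2

Derivation:
Line 1: ['a', 'mineral', 'lion', 'six'] (min_width=18, slack=1)
Line 2: ['heart', 'sound', 'pencil'] (min_width=18, slack=1)
Line 3: ['they', 'island', 'snow'] (min_width=16, slack=3)
Line 4: ['top', 'universe', 'they'] (min_width=17, slack=2)
Line 5: ['run', 'bed', 'machine', 'run'] (min_width=19, slack=0)
Line 6: ['bear', 'electric', 'sun'] (min_width=17, slack=2)
Line 7: ['small', 'white', 'all', 'sun'] (min_width=19, slack=0)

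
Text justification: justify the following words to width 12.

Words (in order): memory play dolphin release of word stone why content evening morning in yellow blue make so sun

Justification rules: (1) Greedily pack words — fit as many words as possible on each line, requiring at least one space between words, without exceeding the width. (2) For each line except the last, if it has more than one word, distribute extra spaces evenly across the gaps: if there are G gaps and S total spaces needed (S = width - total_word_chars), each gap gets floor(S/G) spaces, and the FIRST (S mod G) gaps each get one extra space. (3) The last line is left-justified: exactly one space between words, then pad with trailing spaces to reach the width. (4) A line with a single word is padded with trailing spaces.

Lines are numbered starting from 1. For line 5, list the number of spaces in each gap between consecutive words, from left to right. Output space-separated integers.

Line 1: ['memory', 'play'] (min_width=11, slack=1)
Line 2: ['dolphin'] (min_width=7, slack=5)
Line 3: ['release', 'of'] (min_width=10, slack=2)
Line 4: ['word', 'stone'] (min_width=10, slack=2)
Line 5: ['why', 'content'] (min_width=11, slack=1)
Line 6: ['evening'] (min_width=7, slack=5)
Line 7: ['morning', 'in'] (min_width=10, slack=2)
Line 8: ['yellow', 'blue'] (min_width=11, slack=1)
Line 9: ['make', 'so', 'sun'] (min_width=11, slack=1)

Answer: 2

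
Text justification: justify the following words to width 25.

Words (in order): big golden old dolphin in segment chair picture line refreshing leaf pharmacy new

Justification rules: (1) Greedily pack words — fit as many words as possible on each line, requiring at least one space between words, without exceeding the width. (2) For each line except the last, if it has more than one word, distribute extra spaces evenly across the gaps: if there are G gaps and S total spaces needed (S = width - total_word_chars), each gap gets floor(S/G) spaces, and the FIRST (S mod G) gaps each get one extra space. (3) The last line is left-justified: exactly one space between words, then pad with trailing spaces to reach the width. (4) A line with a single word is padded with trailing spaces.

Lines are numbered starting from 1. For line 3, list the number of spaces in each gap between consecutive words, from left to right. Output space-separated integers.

Line 1: ['big', 'golden', 'old', 'dolphin', 'in'] (min_width=25, slack=0)
Line 2: ['segment', 'chair', 'picture'] (min_width=21, slack=4)
Line 3: ['line', 'refreshing', 'leaf'] (min_width=20, slack=5)
Line 4: ['pharmacy', 'new'] (min_width=12, slack=13)

Answer: 4 3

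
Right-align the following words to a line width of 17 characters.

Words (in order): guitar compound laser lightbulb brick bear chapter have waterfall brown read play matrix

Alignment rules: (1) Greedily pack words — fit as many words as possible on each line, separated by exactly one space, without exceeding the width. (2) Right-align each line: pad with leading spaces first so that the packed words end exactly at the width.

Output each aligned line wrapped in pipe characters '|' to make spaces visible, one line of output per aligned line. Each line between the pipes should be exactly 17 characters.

Answer: |  guitar compound|
|  laser lightbulb|
|       brick bear|
|     chapter have|
|  waterfall brown|
| read play matrix|

Derivation:
Line 1: ['guitar', 'compound'] (min_width=15, slack=2)
Line 2: ['laser', 'lightbulb'] (min_width=15, slack=2)
Line 3: ['brick', 'bear'] (min_width=10, slack=7)
Line 4: ['chapter', 'have'] (min_width=12, slack=5)
Line 5: ['waterfall', 'brown'] (min_width=15, slack=2)
Line 6: ['read', 'play', 'matrix'] (min_width=16, slack=1)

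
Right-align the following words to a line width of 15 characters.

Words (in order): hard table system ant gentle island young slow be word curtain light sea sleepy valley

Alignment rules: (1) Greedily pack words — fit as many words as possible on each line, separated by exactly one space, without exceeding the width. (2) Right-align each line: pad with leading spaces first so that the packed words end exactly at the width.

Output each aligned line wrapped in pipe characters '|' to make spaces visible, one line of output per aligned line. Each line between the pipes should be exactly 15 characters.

Answer: |     hard table|
|     system ant|
|  gentle island|
|  young slow be|
|   word curtain|
|      light sea|
|  sleepy valley|

Derivation:
Line 1: ['hard', 'table'] (min_width=10, slack=5)
Line 2: ['system', 'ant'] (min_width=10, slack=5)
Line 3: ['gentle', 'island'] (min_width=13, slack=2)
Line 4: ['young', 'slow', 'be'] (min_width=13, slack=2)
Line 5: ['word', 'curtain'] (min_width=12, slack=3)
Line 6: ['light', 'sea'] (min_width=9, slack=6)
Line 7: ['sleepy', 'valley'] (min_width=13, slack=2)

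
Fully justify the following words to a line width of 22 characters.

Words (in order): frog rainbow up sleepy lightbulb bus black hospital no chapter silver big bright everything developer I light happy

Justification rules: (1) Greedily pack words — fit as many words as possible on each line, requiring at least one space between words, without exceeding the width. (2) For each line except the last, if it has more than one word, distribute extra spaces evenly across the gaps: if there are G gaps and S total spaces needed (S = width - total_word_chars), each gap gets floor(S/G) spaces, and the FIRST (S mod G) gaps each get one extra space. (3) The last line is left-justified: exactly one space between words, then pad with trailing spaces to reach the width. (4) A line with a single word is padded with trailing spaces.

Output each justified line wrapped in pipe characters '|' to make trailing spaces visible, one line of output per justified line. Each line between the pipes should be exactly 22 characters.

Line 1: ['frog', 'rainbow', 'up', 'sleepy'] (min_width=22, slack=0)
Line 2: ['lightbulb', 'bus', 'black'] (min_width=19, slack=3)
Line 3: ['hospital', 'no', 'chapter'] (min_width=19, slack=3)
Line 4: ['silver', 'big', 'bright'] (min_width=17, slack=5)
Line 5: ['everything', 'developer', 'I'] (min_width=22, slack=0)
Line 6: ['light', 'happy'] (min_width=11, slack=11)

Answer: |frog rainbow up sleepy|
|lightbulb   bus  black|
|hospital   no  chapter|
|silver    big   bright|
|everything developer I|
|light happy           |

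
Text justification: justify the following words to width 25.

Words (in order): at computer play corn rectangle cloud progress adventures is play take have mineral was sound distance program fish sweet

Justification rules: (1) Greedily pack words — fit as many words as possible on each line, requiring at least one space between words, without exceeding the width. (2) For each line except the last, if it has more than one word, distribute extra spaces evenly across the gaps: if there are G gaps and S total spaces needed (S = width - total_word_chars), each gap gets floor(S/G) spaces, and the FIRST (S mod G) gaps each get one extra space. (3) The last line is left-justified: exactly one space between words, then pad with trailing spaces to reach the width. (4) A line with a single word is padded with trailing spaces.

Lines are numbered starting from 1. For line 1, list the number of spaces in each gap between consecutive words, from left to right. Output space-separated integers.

Answer: 3 2 2

Derivation:
Line 1: ['at', 'computer', 'play', 'corn'] (min_width=21, slack=4)
Line 2: ['rectangle', 'cloud', 'progress'] (min_width=24, slack=1)
Line 3: ['adventures', 'is', 'play', 'take'] (min_width=23, slack=2)
Line 4: ['have', 'mineral', 'was', 'sound'] (min_width=22, slack=3)
Line 5: ['distance', 'program', 'fish'] (min_width=21, slack=4)
Line 6: ['sweet'] (min_width=5, slack=20)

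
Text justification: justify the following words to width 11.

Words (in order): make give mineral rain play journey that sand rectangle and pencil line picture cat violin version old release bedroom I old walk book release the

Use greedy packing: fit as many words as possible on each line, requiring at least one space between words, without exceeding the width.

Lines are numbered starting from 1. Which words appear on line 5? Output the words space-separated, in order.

Line 1: ['make', 'give'] (min_width=9, slack=2)
Line 2: ['mineral'] (min_width=7, slack=4)
Line 3: ['rain', 'play'] (min_width=9, slack=2)
Line 4: ['journey'] (min_width=7, slack=4)
Line 5: ['that', 'sand'] (min_width=9, slack=2)
Line 6: ['rectangle'] (min_width=9, slack=2)
Line 7: ['and', 'pencil'] (min_width=10, slack=1)
Line 8: ['line'] (min_width=4, slack=7)
Line 9: ['picture', 'cat'] (min_width=11, slack=0)
Line 10: ['violin'] (min_width=6, slack=5)
Line 11: ['version', 'old'] (min_width=11, slack=0)
Line 12: ['release'] (min_width=7, slack=4)
Line 13: ['bedroom', 'I'] (min_width=9, slack=2)
Line 14: ['old', 'walk'] (min_width=8, slack=3)
Line 15: ['book'] (min_width=4, slack=7)
Line 16: ['release', 'the'] (min_width=11, slack=0)

Answer: that sand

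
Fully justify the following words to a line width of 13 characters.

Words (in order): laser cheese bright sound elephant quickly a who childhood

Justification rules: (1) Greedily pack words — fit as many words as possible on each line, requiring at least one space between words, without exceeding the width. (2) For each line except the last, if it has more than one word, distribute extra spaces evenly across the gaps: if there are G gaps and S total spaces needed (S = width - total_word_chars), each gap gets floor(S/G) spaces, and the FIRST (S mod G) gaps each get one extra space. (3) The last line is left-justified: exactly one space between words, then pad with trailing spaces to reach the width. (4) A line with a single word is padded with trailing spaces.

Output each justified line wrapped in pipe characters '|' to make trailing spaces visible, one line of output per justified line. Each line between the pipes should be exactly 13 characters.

Answer: |laser  cheese|
|bright  sound|
|elephant     |
|quickly a who|
|childhood    |

Derivation:
Line 1: ['laser', 'cheese'] (min_width=12, slack=1)
Line 2: ['bright', 'sound'] (min_width=12, slack=1)
Line 3: ['elephant'] (min_width=8, slack=5)
Line 4: ['quickly', 'a', 'who'] (min_width=13, slack=0)
Line 5: ['childhood'] (min_width=9, slack=4)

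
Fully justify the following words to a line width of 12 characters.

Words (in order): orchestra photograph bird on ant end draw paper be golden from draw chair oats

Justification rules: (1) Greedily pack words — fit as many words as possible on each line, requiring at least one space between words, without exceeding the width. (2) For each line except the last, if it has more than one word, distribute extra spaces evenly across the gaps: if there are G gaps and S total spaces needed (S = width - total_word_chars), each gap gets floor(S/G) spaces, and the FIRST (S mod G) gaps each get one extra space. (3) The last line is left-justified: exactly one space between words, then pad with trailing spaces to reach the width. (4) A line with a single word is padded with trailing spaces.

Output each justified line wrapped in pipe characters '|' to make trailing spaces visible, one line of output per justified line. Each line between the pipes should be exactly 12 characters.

Line 1: ['orchestra'] (min_width=9, slack=3)
Line 2: ['photograph'] (min_width=10, slack=2)
Line 3: ['bird', 'on', 'ant'] (min_width=11, slack=1)
Line 4: ['end', 'draw'] (min_width=8, slack=4)
Line 5: ['paper', 'be'] (min_width=8, slack=4)
Line 6: ['golden', 'from'] (min_width=11, slack=1)
Line 7: ['draw', 'chair'] (min_width=10, slack=2)
Line 8: ['oats'] (min_width=4, slack=8)

Answer: |orchestra   |
|photograph  |
|bird  on ant|
|end     draw|
|paper     be|
|golden  from|
|draw   chair|
|oats        |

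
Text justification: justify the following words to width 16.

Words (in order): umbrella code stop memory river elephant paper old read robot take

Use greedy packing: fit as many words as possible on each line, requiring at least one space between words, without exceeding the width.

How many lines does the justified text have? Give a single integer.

Answer: 5

Derivation:
Line 1: ['umbrella', 'code'] (min_width=13, slack=3)
Line 2: ['stop', 'memory'] (min_width=11, slack=5)
Line 3: ['river', 'elephant'] (min_width=14, slack=2)
Line 4: ['paper', 'old', 'read'] (min_width=14, slack=2)
Line 5: ['robot', 'take'] (min_width=10, slack=6)
Total lines: 5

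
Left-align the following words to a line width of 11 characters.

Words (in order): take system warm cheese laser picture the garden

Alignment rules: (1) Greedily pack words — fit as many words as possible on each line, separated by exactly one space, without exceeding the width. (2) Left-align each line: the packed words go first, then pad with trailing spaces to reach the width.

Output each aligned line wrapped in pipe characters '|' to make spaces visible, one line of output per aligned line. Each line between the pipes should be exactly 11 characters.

Line 1: ['take', 'system'] (min_width=11, slack=0)
Line 2: ['warm', 'cheese'] (min_width=11, slack=0)
Line 3: ['laser'] (min_width=5, slack=6)
Line 4: ['picture', 'the'] (min_width=11, slack=0)
Line 5: ['garden'] (min_width=6, slack=5)

Answer: |take system|
|warm cheese|
|laser      |
|picture the|
|garden     |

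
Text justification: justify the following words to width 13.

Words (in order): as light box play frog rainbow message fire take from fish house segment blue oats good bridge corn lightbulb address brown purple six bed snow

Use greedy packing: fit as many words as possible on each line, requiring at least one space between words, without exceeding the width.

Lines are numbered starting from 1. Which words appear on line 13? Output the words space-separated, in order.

Answer: bed snow

Derivation:
Line 1: ['as', 'light', 'box'] (min_width=12, slack=1)
Line 2: ['play', 'frog'] (min_width=9, slack=4)
Line 3: ['rainbow'] (min_width=7, slack=6)
Line 4: ['message', 'fire'] (min_width=12, slack=1)
Line 5: ['take', 'from'] (min_width=9, slack=4)
Line 6: ['fish', 'house'] (min_width=10, slack=3)
Line 7: ['segment', 'blue'] (min_width=12, slack=1)
Line 8: ['oats', 'good'] (min_width=9, slack=4)
Line 9: ['bridge', 'corn'] (min_width=11, slack=2)
Line 10: ['lightbulb'] (min_width=9, slack=4)
Line 11: ['address', 'brown'] (min_width=13, slack=0)
Line 12: ['purple', 'six'] (min_width=10, slack=3)
Line 13: ['bed', 'snow'] (min_width=8, slack=5)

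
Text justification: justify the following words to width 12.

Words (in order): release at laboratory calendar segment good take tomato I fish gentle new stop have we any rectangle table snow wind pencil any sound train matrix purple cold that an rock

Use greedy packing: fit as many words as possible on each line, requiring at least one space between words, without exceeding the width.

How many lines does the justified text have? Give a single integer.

Answer: 16

Derivation:
Line 1: ['release', 'at'] (min_width=10, slack=2)
Line 2: ['laboratory'] (min_width=10, slack=2)
Line 3: ['calendar'] (min_width=8, slack=4)
Line 4: ['segment', 'good'] (min_width=12, slack=0)
Line 5: ['take', 'tomato'] (min_width=11, slack=1)
Line 6: ['I', 'fish'] (min_width=6, slack=6)
Line 7: ['gentle', 'new'] (min_width=10, slack=2)
Line 8: ['stop', 'have', 'we'] (min_width=12, slack=0)
Line 9: ['any'] (min_width=3, slack=9)
Line 10: ['rectangle'] (min_width=9, slack=3)
Line 11: ['table', 'snow'] (min_width=10, slack=2)
Line 12: ['wind', 'pencil'] (min_width=11, slack=1)
Line 13: ['any', 'sound'] (min_width=9, slack=3)
Line 14: ['train', 'matrix'] (min_width=12, slack=0)
Line 15: ['purple', 'cold'] (min_width=11, slack=1)
Line 16: ['that', 'an', 'rock'] (min_width=12, slack=0)
Total lines: 16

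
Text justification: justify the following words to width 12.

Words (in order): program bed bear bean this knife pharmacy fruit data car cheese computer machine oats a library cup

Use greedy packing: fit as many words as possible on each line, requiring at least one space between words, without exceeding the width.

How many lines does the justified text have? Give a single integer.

Line 1: ['program', 'bed'] (min_width=11, slack=1)
Line 2: ['bear', 'bean'] (min_width=9, slack=3)
Line 3: ['this', 'knife'] (min_width=10, slack=2)
Line 4: ['pharmacy'] (min_width=8, slack=4)
Line 5: ['fruit', 'data'] (min_width=10, slack=2)
Line 6: ['car', 'cheese'] (min_width=10, slack=2)
Line 7: ['computer'] (min_width=8, slack=4)
Line 8: ['machine', 'oats'] (min_width=12, slack=0)
Line 9: ['a', 'library'] (min_width=9, slack=3)
Line 10: ['cup'] (min_width=3, slack=9)
Total lines: 10

Answer: 10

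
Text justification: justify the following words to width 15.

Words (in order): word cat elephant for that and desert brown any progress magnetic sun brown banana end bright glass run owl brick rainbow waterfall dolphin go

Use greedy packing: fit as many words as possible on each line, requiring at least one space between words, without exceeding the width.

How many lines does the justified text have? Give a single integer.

Line 1: ['word', 'cat'] (min_width=8, slack=7)
Line 2: ['elephant', 'for'] (min_width=12, slack=3)
Line 3: ['that', 'and', 'desert'] (min_width=15, slack=0)
Line 4: ['brown', 'any'] (min_width=9, slack=6)
Line 5: ['progress'] (min_width=8, slack=7)
Line 6: ['magnetic', 'sun'] (min_width=12, slack=3)
Line 7: ['brown', 'banana'] (min_width=12, slack=3)
Line 8: ['end', 'bright'] (min_width=10, slack=5)
Line 9: ['glass', 'run', 'owl'] (min_width=13, slack=2)
Line 10: ['brick', 'rainbow'] (min_width=13, slack=2)
Line 11: ['waterfall'] (min_width=9, slack=6)
Line 12: ['dolphin', 'go'] (min_width=10, slack=5)
Total lines: 12

Answer: 12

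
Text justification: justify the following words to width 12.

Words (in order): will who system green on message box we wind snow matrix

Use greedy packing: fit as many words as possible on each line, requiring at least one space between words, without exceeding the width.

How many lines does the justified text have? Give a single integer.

Line 1: ['will', 'who'] (min_width=8, slack=4)
Line 2: ['system', 'green'] (min_width=12, slack=0)
Line 3: ['on', 'message'] (min_width=10, slack=2)
Line 4: ['box', 'we', 'wind'] (min_width=11, slack=1)
Line 5: ['snow', 'matrix'] (min_width=11, slack=1)
Total lines: 5

Answer: 5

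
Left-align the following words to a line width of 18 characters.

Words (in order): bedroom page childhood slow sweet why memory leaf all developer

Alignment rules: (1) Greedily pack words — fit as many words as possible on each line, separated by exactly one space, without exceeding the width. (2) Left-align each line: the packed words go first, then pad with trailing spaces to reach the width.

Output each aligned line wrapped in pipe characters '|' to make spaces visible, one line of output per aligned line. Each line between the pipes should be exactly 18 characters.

Answer: |bedroom page      |
|childhood slow    |
|sweet why memory  |
|leaf all developer|

Derivation:
Line 1: ['bedroom', 'page'] (min_width=12, slack=6)
Line 2: ['childhood', 'slow'] (min_width=14, slack=4)
Line 3: ['sweet', 'why', 'memory'] (min_width=16, slack=2)
Line 4: ['leaf', 'all', 'developer'] (min_width=18, slack=0)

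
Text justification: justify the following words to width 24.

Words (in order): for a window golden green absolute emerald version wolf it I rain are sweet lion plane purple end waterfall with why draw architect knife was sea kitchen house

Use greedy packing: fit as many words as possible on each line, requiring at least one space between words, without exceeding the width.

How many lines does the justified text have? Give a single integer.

Answer: 8

Derivation:
Line 1: ['for', 'a', 'window', 'golden'] (min_width=19, slack=5)
Line 2: ['green', 'absolute', 'emerald'] (min_width=22, slack=2)
Line 3: ['version', 'wolf', 'it', 'I', 'rain'] (min_width=22, slack=2)
Line 4: ['are', 'sweet', 'lion', 'plane'] (min_width=20, slack=4)
Line 5: ['purple', 'end', 'waterfall'] (min_width=20, slack=4)
Line 6: ['with', 'why', 'draw', 'architect'] (min_width=23, slack=1)
Line 7: ['knife', 'was', 'sea', 'kitchen'] (min_width=21, slack=3)
Line 8: ['house'] (min_width=5, slack=19)
Total lines: 8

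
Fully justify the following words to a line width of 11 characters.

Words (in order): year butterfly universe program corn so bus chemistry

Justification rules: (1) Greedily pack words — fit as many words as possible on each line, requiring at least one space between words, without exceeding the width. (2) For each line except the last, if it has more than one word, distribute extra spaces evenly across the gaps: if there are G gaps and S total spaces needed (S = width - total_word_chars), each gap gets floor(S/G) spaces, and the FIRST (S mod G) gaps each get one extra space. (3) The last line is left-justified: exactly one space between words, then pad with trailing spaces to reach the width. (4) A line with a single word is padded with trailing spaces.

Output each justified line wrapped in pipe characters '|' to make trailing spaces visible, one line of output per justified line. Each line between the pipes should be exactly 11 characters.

Line 1: ['year'] (min_width=4, slack=7)
Line 2: ['butterfly'] (min_width=9, slack=2)
Line 3: ['universe'] (min_width=8, slack=3)
Line 4: ['program'] (min_width=7, slack=4)
Line 5: ['corn', 'so', 'bus'] (min_width=11, slack=0)
Line 6: ['chemistry'] (min_width=9, slack=2)

Answer: |year       |
|butterfly  |
|universe   |
|program    |
|corn so bus|
|chemistry  |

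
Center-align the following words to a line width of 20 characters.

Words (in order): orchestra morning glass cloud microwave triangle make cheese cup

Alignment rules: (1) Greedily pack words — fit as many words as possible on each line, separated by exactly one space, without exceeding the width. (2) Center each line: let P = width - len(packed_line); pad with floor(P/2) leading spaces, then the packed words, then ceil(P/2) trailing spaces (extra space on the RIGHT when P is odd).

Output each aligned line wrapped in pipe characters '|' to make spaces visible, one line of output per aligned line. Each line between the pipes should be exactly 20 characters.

Line 1: ['orchestra', 'morning'] (min_width=17, slack=3)
Line 2: ['glass', 'cloud'] (min_width=11, slack=9)
Line 3: ['microwave', 'triangle'] (min_width=18, slack=2)
Line 4: ['make', 'cheese', 'cup'] (min_width=15, slack=5)

Answer: | orchestra morning  |
|    glass cloud     |
| microwave triangle |
|  make cheese cup   |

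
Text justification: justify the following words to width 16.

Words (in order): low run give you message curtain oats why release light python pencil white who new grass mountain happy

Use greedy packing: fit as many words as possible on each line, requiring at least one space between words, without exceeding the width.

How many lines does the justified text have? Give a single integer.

Answer: 7

Derivation:
Line 1: ['low', 'run', 'give', 'you'] (min_width=16, slack=0)
Line 2: ['message', 'curtain'] (min_width=15, slack=1)
Line 3: ['oats', 'why', 'release'] (min_width=16, slack=0)
Line 4: ['light', 'python'] (min_width=12, slack=4)
Line 5: ['pencil', 'white', 'who'] (min_width=16, slack=0)
Line 6: ['new', 'grass'] (min_width=9, slack=7)
Line 7: ['mountain', 'happy'] (min_width=14, slack=2)
Total lines: 7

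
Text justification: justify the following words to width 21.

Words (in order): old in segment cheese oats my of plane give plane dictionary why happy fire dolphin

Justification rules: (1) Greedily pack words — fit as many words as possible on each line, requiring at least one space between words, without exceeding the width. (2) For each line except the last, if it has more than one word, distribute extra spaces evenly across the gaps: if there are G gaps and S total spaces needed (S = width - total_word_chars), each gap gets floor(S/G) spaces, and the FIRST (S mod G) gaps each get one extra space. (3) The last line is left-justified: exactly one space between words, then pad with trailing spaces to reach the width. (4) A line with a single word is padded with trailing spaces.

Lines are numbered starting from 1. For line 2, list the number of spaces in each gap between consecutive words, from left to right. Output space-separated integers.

Answer: 1 1 1 1

Derivation:
Line 1: ['old', 'in', 'segment', 'cheese'] (min_width=21, slack=0)
Line 2: ['oats', 'my', 'of', 'plane', 'give'] (min_width=21, slack=0)
Line 3: ['plane', 'dictionary', 'why'] (min_width=20, slack=1)
Line 4: ['happy', 'fire', 'dolphin'] (min_width=18, slack=3)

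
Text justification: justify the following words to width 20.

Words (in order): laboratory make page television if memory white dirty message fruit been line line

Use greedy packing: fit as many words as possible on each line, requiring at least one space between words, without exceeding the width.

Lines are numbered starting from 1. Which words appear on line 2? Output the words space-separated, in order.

Answer: television if memory

Derivation:
Line 1: ['laboratory', 'make', 'page'] (min_width=20, slack=0)
Line 2: ['television', 'if', 'memory'] (min_width=20, slack=0)
Line 3: ['white', 'dirty', 'message'] (min_width=19, slack=1)
Line 4: ['fruit', 'been', 'line', 'line'] (min_width=20, slack=0)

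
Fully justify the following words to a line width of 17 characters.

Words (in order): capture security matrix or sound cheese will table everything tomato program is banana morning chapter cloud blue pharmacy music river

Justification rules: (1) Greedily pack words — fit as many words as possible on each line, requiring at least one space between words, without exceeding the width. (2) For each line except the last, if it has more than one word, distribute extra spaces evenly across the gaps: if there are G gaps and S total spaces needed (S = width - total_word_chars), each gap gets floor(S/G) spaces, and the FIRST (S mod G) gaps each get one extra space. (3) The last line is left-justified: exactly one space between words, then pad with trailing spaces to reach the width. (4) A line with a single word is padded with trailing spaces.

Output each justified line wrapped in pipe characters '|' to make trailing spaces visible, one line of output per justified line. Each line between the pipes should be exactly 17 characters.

Answer: |capture  security|
|matrix  or  sound|
|cheese will table|
|everything tomato|
|program is banana|
|morning   chapter|
|cloud        blue|
|pharmacy    music|
|river            |

Derivation:
Line 1: ['capture', 'security'] (min_width=16, slack=1)
Line 2: ['matrix', 'or', 'sound'] (min_width=15, slack=2)
Line 3: ['cheese', 'will', 'table'] (min_width=17, slack=0)
Line 4: ['everything', 'tomato'] (min_width=17, slack=0)
Line 5: ['program', 'is', 'banana'] (min_width=17, slack=0)
Line 6: ['morning', 'chapter'] (min_width=15, slack=2)
Line 7: ['cloud', 'blue'] (min_width=10, slack=7)
Line 8: ['pharmacy', 'music'] (min_width=14, slack=3)
Line 9: ['river'] (min_width=5, slack=12)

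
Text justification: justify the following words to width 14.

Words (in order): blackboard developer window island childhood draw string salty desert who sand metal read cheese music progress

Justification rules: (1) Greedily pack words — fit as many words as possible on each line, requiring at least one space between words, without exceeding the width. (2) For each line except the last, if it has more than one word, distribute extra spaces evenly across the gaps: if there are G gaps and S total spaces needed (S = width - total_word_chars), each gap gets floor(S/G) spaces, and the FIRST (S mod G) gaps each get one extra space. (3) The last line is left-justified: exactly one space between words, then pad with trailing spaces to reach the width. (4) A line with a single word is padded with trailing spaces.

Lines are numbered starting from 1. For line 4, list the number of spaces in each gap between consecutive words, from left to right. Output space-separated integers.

Line 1: ['blackboard'] (min_width=10, slack=4)
Line 2: ['developer'] (min_width=9, slack=5)
Line 3: ['window', 'island'] (min_width=13, slack=1)
Line 4: ['childhood', 'draw'] (min_width=14, slack=0)
Line 5: ['string', 'salty'] (min_width=12, slack=2)
Line 6: ['desert', 'who'] (min_width=10, slack=4)
Line 7: ['sand', 'metal'] (min_width=10, slack=4)
Line 8: ['read', 'cheese'] (min_width=11, slack=3)
Line 9: ['music', 'progress'] (min_width=14, slack=0)

Answer: 1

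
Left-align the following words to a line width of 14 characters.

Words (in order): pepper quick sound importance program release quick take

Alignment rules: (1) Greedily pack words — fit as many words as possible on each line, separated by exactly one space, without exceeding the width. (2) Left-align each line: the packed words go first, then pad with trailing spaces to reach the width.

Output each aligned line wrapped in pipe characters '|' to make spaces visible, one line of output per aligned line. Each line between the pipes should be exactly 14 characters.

Answer: |pepper quick  |
|sound         |
|importance    |
|program       |
|release quick |
|take          |

Derivation:
Line 1: ['pepper', 'quick'] (min_width=12, slack=2)
Line 2: ['sound'] (min_width=5, slack=9)
Line 3: ['importance'] (min_width=10, slack=4)
Line 4: ['program'] (min_width=7, slack=7)
Line 5: ['release', 'quick'] (min_width=13, slack=1)
Line 6: ['take'] (min_width=4, slack=10)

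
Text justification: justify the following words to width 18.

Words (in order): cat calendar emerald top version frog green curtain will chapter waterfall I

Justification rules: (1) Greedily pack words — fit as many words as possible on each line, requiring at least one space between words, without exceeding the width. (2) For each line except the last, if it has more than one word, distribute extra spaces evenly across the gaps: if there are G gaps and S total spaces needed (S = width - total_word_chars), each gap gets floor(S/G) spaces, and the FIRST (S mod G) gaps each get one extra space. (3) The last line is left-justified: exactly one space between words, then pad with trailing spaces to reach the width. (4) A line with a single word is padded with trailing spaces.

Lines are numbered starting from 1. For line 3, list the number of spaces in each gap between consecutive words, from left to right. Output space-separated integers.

Answer: 1 1

Derivation:
Line 1: ['cat', 'calendar'] (min_width=12, slack=6)
Line 2: ['emerald', 'top'] (min_width=11, slack=7)
Line 3: ['version', 'frog', 'green'] (min_width=18, slack=0)
Line 4: ['curtain', 'will'] (min_width=12, slack=6)
Line 5: ['chapter', 'waterfall'] (min_width=17, slack=1)
Line 6: ['I'] (min_width=1, slack=17)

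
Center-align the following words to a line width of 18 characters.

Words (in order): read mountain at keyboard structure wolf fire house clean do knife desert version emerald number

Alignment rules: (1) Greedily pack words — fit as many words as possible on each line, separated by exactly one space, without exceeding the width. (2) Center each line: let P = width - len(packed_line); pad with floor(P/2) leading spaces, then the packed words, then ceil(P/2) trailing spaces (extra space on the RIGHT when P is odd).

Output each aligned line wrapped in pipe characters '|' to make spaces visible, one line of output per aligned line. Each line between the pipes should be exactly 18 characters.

Line 1: ['read', 'mountain', 'at'] (min_width=16, slack=2)
Line 2: ['keyboard', 'structure'] (min_width=18, slack=0)
Line 3: ['wolf', 'fire', 'house'] (min_width=15, slack=3)
Line 4: ['clean', 'do', 'knife'] (min_width=14, slack=4)
Line 5: ['desert', 'version'] (min_width=14, slack=4)
Line 6: ['emerald', 'number'] (min_width=14, slack=4)

Answer: | read mountain at |
|keyboard structure|
| wolf fire house  |
|  clean do knife  |
|  desert version  |
|  emerald number  |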